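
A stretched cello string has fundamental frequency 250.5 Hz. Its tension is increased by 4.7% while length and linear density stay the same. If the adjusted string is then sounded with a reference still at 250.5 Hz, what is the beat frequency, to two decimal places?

5.82 Hz

For a string, f ∝ √T, so the new frequency is 250.5·√1.047 = 256.3192 Hz.
f_beat = |256.3192 − 250.5| = 5.82 Hz.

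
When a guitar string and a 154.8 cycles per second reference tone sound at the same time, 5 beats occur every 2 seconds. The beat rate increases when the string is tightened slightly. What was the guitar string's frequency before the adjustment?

Beat frequency = 5/2 = 2.5 Hz.
|f − 154.8| = 2.5, so the guitar string was at either 152.3 Hz or 157.3 Hz.
Increasing tension raises a string's frequency; the adjustment raises the guitar string's frequency.
The beat rate rose, so the adjustment moved the guitar string further from 154.8 Hz — it was already above the reference.

157.3 Hz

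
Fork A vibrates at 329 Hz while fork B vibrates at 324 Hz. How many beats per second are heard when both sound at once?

5 Hz

f_beat = |f₁ − f₂|.
|329 − 324| = 5 Hz.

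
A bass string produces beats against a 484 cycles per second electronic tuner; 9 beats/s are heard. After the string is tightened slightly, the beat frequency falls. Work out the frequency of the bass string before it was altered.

475 Hz

|f − 484| = 9, so the bass string was at either 475 Hz or 493 Hz.
Increasing tension raises a string's frequency; the adjustment raises the bass string's frequency.
The beat rate fell, so the adjustment moved the bass string toward 484 Hz — it must have started below the reference.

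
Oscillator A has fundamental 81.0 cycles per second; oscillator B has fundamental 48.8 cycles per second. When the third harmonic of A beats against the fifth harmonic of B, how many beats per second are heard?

1.0 Hz

Third harmonic of the first: 3·81.0 = 243.0 Hz.
Fifth harmonic of the second: 5·48.8 = 244.0 Hz.
f_beat = |243.0 − 244.0| = 1.0 Hz.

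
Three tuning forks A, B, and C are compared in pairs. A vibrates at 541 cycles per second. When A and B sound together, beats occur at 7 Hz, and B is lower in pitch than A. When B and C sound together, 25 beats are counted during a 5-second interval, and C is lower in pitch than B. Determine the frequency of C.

B is below A, so f_B = 541 − 7 = 534 Hz.
B–C: Beat frequency = 25/5 = 5 Hz.
C is below B, so f_C = 534 − 5 = 529 Hz.

529 Hz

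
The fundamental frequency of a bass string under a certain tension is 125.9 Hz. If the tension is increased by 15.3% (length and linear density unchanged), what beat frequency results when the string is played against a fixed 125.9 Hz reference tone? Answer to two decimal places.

For a string, f ∝ √T, so the new frequency is 125.9·√1.153 = 135.1887 Hz.
f_beat = |135.1887 − 125.9| = 9.29 Hz.

9.29 Hz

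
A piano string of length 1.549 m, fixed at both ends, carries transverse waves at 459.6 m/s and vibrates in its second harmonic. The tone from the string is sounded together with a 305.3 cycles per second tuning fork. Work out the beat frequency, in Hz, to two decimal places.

For a string fixed at both ends, f_n = n·v/(2L) = 2·459.6/(2·1.549) = 296.7076 Hz.
f_beat = |296.7076 − 305.3| = 8.59 Hz.

8.59 Hz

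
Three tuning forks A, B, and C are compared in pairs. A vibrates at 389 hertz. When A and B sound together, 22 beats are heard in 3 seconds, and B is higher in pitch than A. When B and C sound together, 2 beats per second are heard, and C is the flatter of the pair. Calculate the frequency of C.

394.3333 Hz

A–B: Beat frequency = 22/3 = 7.3333 Hz.
B is above A, so f_B = 389 + 7.3333 = 396.3333 Hz.
C is below B, so f_C = 396.3333 − 2 = 394.3333 Hz.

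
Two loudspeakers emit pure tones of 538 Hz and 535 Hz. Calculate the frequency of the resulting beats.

f_beat = |f₁ − f₂|.
|538 − 535| = 3 Hz.

3 Hz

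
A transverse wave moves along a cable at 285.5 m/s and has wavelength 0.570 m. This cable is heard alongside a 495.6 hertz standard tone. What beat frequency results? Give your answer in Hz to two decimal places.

Source frequency f = v/λ = 285.5/0.570 = 500.8772 Hz.
f_beat = |500.8772 − 495.6| = 5.28 Hz.

5.28 Hz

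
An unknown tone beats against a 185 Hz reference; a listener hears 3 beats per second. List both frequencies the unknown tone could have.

182 Hz or 188 Hz

|f − 185| = 3, so f = 185 ± 3.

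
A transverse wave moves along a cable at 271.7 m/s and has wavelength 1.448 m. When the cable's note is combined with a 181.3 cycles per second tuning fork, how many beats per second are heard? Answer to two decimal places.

6.34 Hz

Source frequency f = v/λ = 271.7/1.448 = 187.6381 Hz.
f_beat = |187.6381 − 181.3| = 6.34 Hz.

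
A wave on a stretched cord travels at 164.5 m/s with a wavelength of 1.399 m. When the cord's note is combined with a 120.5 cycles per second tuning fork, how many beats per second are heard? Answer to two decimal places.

Source frequency f = v/λ = 164.5/1.399 = 117.5840 Hz.
f_beat = |117.5840 − 120.5| = 2.92 Hz.

2.92 Hz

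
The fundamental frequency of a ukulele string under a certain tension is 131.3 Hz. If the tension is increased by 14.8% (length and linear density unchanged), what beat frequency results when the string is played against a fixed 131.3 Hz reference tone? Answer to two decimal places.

For a string, f ∝ √T, so the new frequency is 131.3·√1.148 = 140.6811 Hz.
f_beat = |140.6811 − 131.3| = 9.38 Hz.

9.38 Hz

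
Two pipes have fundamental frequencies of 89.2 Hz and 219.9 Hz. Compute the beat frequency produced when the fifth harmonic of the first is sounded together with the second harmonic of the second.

6.2 Hz

Fifth harmonic of the first: 5·89.2 = 446.0 Hz.
Second harmonic of the second: 2·219.9 = 439.8 Hz.
f_beat = |446.0 − 439.8| = 6.2 Hz.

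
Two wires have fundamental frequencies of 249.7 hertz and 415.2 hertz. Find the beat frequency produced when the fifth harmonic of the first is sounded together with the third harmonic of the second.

2.9 Hz

Fifth harmonic of the first: 5·249.7 = 1248.5 Hz.
Third harmonic of the second: 3·415.2 = 1245.6 Hz.
f_beat = |1248.5 − 1245.6| = 2.9 Hz.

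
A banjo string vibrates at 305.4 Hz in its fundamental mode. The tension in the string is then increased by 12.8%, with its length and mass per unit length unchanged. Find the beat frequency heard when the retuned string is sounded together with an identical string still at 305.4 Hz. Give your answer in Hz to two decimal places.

For a string, f ∝ √T, so the new frequency is 305.4·√1.128 = 324.3572 Hz.
f_beat = |324.3572 − 305.4| = 18.96 Hz.

18.96 Hz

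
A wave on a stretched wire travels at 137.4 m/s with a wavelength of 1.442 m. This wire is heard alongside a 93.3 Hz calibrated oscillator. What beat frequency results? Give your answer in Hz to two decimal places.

Source frequency f = v/λ = 137.4/1.442 = 95.2843 Hz.
f_beat = |95.2843 − 93.3| = 1.98 Hz.

1.98 Hz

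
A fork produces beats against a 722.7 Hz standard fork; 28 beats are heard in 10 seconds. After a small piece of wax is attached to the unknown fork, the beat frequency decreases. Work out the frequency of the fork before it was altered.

725.5 Hz

Beat frequency = 28/10 = 2.8 Hz.
|f − 722.7| = 2.8, so the fork was at either 719.9 Hz or 725.5 Hz.
Loading a fork with wax lowers its frequency; the adjustment lowers the fork's frequency.
The beat rate fell, so the adjustment moved the fork toward 722.7 Hz — it must have started above the reference.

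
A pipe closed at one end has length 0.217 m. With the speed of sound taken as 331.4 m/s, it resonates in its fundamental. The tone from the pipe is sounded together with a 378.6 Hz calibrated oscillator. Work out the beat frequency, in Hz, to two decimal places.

Closed pipe (odd harmonics): f_n = n·v/(4L) = 1·331.4/(4·0.217) = 381.7972 Hz.
f_beat = |381.7972 − 378.6| = 3.20 Hz.

3.20 Hz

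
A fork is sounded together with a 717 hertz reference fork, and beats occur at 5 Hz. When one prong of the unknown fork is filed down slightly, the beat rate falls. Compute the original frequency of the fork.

712 Hz

|f − 717| = 5, so the fork was at either 712 Hz or 722 Hz.
Filing a prong removes mass and raises the fork's frequency; the adjustment raises the fork's frequency.
The beat rate fell, so the adjustment moved the fork toward 717 Hz — it must have started below the reference.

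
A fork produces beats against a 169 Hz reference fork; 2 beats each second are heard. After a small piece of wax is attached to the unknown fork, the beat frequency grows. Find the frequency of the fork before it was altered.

|f − 169| = 2, so the fork was at either 167 Hz or 171 Hz.
Loading a fork with wax lowers its frequency; the adjustment lowers the fork's frequency.
The beat rate rose, so the adjustment moved the fork further from 169 Hz — it was already below the reference.

167 Hz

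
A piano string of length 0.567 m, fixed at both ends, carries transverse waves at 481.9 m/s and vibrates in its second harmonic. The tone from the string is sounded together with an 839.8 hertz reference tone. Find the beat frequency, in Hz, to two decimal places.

For a string fixed at both ends, f_n = n·v/(2L) = 2·481.9/(2·0.567) = 849.9118 Hz.
f_beat = |849.9118 − 839.8| = 10.11 Hz.

10.11 Hz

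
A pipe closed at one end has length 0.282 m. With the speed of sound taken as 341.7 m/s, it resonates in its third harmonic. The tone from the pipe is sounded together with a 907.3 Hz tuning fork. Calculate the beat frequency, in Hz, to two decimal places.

1.48 Hz

Closed pipe (odd harmonics): f_n = n·v/(4L) = 3·341.7/(4·0.282) = 908.7766 Hz.
f_beat = |908.7766 − 907.3| = 1.48 Hz.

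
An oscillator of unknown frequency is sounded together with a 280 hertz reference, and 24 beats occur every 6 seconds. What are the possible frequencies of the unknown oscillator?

276 Hz or 284 Hz

Beat frequency = 24/6 = 4 Hz.
|f − 280| = 4, so f = 280 ± 4.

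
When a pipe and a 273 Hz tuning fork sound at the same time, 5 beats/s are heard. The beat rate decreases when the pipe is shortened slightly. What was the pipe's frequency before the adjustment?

|f − 273| = 5, so the pipe was at either 268 Hz or 278 Hz.
A shorter pipe has a higher fundamental; the adjustment raises the pipe's frequency.
The beat rate fell, so the adjustment moved the pipe toward 273 Hz — it must have started below the reference.

268 Hz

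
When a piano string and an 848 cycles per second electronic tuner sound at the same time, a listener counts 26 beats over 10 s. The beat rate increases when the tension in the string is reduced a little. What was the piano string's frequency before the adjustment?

Beat frequency = 26/10 = 2.6 Hz.
|f − 848| = 2.6, so the piano string was at either 845.4 Hz or 850.6 Hz.
Lower tension means lower frequency; the adjustment lowers the piano string's frequency.
The beat rate rose, so the adjustment moved the piano string further from 848 Hz — it was already below the reference.

845.4 Hz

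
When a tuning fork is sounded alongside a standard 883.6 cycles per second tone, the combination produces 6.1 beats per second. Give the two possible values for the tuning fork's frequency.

877.5 Hz or 889.7 Hz

|f − 883.6| = 6.1, so f = 883.6 ± 6.1.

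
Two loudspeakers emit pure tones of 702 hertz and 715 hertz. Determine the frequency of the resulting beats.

f_beat = |f₁ − f₂|.
|702 − 715| = 13 Hz.

13 Hz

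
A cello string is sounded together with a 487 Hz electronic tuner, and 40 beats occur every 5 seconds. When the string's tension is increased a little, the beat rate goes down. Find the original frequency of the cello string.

479 Hz

Beat frequency = 40/5 = 8 Hz.
|f − 487| = 8, so the cello string was at either 479 Hz or 495 Hz.
Higher tension means higher frequency; the adjustment raises the cello string's frequency.
The beat rate fell, so the adjustment moved the cello string toward 487 Hz — it must have started below the reference.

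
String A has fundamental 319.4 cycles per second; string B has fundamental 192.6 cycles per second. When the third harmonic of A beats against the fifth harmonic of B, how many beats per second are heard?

Third harmonic of the first: 3·319.4 = 958.2 Hz.
Fifth harmonic of the second: 5·192.6 = 963.0 Hz.
f_beat = |958.2 − 963.0| = 4.8 Hz.

4.8 Hz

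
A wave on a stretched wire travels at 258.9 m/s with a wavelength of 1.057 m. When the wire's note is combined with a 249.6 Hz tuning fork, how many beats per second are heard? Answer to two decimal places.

4.66 Hz

Source frequency f = v/λ = 258.9/1.057 = 244.9385 Hz.
f_beat = |244.9385 − 249.6| = 4.66 Hz.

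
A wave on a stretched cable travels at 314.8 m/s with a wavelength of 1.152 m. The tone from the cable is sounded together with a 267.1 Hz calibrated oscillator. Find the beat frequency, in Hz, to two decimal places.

6.16 Hz

Source frequency f = v/λ = 314.8/1.152 = 273.2639 Hz.
f_beat = |273.2639 − 267.1| = 6.16 Hz.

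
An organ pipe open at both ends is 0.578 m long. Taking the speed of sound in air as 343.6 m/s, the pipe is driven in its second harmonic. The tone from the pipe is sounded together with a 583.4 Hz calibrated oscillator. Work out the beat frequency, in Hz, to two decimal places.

11.06 Hz

Open pipe: f_n = n·v/(2L) = 2·343.6/(2·0.578) = 594.4637 Hz.
f_beat = |594.4637 − 583.4| = 11.06 Hz.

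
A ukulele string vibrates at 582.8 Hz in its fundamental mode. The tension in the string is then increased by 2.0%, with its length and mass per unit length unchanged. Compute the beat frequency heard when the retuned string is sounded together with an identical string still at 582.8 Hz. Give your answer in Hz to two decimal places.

5.80 Hz

For a string, f ∝ √T, so the new frequency is 582.8·√1.020 = 588.5991 Hz.
f_beat = |588.5991 − 582.8| = 5.80 Hz.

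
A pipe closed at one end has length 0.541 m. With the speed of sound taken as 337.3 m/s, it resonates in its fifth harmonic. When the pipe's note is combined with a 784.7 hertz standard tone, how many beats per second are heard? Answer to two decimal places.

Closed pipe (odd harmonics): f_n = n·v/(4L) = 5·337.3/(4·0.541) = 779.3438 Hz.
f_beat = |779.3438 − 784.7| = 5.36 Hz.

5.36 Hz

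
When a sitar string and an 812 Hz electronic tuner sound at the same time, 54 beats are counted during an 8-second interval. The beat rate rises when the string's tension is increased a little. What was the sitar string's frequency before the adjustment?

Beat frequency = 54/8 = 6.75 Hz.
|f − 812| = 6.75, so the sitar string was at either 805.25 Hz or 818.75 Hz.
Higher tension means higher frequency; the adjustment raises the sitar string's frequency.
The beat rate rose, so the adjustment moved the sitar string further from 812 Hz — it was already above the reference.

818.75 Hz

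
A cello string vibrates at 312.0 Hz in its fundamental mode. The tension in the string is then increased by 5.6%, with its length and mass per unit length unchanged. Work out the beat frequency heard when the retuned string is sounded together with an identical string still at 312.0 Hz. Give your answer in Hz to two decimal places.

8.62 Hz

For a string, f ∝ √T, so the new frequency is 312.0·√1.056 = 320.6170 Hz.
f_beat = |320.6170 − 312.0| = 8.62 Hz.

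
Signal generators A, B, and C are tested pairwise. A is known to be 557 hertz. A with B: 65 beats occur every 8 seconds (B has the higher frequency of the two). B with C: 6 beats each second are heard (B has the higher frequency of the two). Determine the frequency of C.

A–B: Beat frequency = 65/8 = 8.125 Hz.
B is above A, so f_B = 557 + 8.125 = 565.125 Hz.
C is below B, so f_C = 565.125 − 6 = 559.125 Hz.

559.125 Hz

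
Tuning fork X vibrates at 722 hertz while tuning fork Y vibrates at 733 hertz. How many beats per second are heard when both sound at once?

11 Hz

The beat frequency equals the magnitude of the frequency difference.
|722 − 733| = 11 Hz.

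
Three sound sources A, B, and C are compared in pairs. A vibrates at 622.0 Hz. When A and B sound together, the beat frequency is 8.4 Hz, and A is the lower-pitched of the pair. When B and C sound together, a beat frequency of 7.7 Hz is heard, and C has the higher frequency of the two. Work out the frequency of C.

B is above A, so f_B = 622.0 + 8.4 = 630.4 Hz.
C is above B, so f_C = 630.4 + 7.7 = 638.1 Hz.

638.1 Hz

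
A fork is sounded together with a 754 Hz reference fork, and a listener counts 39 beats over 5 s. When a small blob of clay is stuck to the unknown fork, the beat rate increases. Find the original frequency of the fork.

Beat frequency = 39/5 = 7.8 Hz.
|f − 754| = 7.8, so the fork was at either 746.2 Hz or 761.8 Hz.
Adding mass to a fork lowers its frequency; the adjustment lowers the fork's frequency.
The beat rate rose, so the adjustment moved the fork further from 754 Hz — it was already below the reference.

746.2 Hz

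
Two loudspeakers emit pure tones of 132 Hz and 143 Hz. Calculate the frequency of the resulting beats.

f_beat = |f₁ − f₂|.
|132 − 143| = 11 Hz.

11 Hz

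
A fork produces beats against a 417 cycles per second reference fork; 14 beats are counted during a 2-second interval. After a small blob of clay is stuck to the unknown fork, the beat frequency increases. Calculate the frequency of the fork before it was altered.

Beat frequency = 14/2 = 7 Hz.
|f − 417| = 7, so the fork was at either 410 Hz or 424 Hz.
Adding mass to a fork lowers its frequency; the adjustment lowers the fork's frequency.
The beat rate rose, so the adjustment moved the fork further from 417 Hz — it was already below the reference.

410 Hz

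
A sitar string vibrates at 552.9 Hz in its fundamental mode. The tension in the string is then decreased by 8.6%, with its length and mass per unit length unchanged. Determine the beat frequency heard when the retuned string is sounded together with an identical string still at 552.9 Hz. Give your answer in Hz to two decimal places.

24.31 Hz

For a string, f ∝ √T, so the new frequency is 552.9·√0.914 = 528.5909 Hz.
f_beat = |528.5909 − 552.9| = 24.31 Hz.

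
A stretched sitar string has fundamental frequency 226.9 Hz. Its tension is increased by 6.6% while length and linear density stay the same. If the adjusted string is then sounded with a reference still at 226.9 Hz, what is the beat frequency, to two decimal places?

For a string, f ∝ √T, so the new frequency is 226.9·√1.066 = 234.2681 Hz.
f_beat = |234.2681 − 226.9| = 7.37 Hz.

7.37 Hz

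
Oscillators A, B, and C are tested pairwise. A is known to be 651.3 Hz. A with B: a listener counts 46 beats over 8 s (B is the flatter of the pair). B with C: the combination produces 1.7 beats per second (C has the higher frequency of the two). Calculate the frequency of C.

A–B: Beat frequency = 46/8 = 5.75 Hz.
B is below A, so f_B = 651.3 − 5.75 = 645.55 Hz.
C is above B, so f_C = 645.55 + 1.7 = 647.25 Hz.

647.25 Hz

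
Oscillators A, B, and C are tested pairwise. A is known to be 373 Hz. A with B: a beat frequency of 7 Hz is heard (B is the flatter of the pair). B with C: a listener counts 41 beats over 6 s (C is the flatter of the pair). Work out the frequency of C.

B is below A, so f_B = 373 − 7 = 366 Hz.
B–C: Beat frequency = 41/6 = 6.8333 Hz.
C is below B, so f_C = 366 − 6.8333 = 359.1667 Hz.

359.1667 Hz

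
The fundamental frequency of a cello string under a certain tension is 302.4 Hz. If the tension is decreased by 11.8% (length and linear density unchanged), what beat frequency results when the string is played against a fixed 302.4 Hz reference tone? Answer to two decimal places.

18.40 Hz

For a string, f ∝ √T, so the new frequency is 302.4·√0.882 = 283.9985 Hz.
f_beat = |283.9985 − 302.4| = 18.40 Hz.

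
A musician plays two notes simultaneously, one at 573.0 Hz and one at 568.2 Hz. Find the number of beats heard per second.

The beat frequency equals the magnitude of the frequency difference.
|573.0 − 568.2| = 4.8 Hz.

4.8 Hz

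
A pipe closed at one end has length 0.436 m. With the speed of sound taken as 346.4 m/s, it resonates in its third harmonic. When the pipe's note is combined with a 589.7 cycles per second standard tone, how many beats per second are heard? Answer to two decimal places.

6.17 Hz

Closed pipe (odd harmonics): f_n = n·v/(4L) = 3·346.4/(4·0.436) = 595.8716 Hz.
f_beat = |595.8716 − 589.7| = 6.17 Hz.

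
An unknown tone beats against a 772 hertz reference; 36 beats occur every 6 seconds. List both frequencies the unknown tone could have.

Beat frequency = 36/6 = 6 Hz.
|f − 772| = 6, so f = 772 ± 6.

766 Hz or 778 Hz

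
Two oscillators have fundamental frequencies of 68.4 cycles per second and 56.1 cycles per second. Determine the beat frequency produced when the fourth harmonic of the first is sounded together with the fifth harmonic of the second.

6.9 Hz

Fourth harmonic of the first: 4·68.4 = 273.6 Hz.
Fifth harmonic of the second: 5·56.1 = 280.5 Hz.
f_beat = |273.6 − 280.5| = 6.9 Hz.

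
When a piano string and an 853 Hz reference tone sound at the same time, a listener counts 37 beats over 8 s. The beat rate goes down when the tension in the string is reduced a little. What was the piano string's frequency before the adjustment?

Beat frequency = 37/8 = 4.625 Hz.
|f − 853| = 4.625, so the piano string was at either 848.375 Hz or 857.625 Hz.
Lower tension means lower frequency; the adjustment lowers the piano string's frequency.
The beat rate fell, so the adjustment moved the piano string toward 853 Hz — it must have started above the reference.

857.625 Hz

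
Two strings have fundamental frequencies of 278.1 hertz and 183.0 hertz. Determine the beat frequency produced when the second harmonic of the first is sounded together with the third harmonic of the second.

Second harmonic of the first: 2·278.1 = 556.2 Hz.
Third harmonic of the second: 3·183.0 = 549.0 Hz.
f_beat = |556.2 − 549.0| = 7.2 Hz.

7.2 Hz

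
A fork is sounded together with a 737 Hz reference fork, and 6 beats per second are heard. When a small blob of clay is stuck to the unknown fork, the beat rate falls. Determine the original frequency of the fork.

|f − 737| = 6, so the fork was at either 731 Hz or 743 Hz.
Adding mass to a fork lowers its frequency; the adjustment lowers the fork's frequency.
The beat rate fell, so the adjustment moved the fork toward 737 Hz — it must have started above the reference.

743 Hz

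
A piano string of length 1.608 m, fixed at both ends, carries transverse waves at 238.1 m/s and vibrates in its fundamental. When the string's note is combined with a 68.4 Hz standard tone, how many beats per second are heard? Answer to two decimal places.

5.64 Hz

For a string fixed at both ends, f_n = n·v/(2L) = 1·238.1/(2·1.608) = 74.0361 Hz.
f_beat = |74.0361 − 68.4| = 5.64 Hz.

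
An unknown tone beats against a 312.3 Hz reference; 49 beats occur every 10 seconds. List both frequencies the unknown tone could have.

307.4 Hz or 317.2 Hz

Beat frequency = 49/10 = 4.9 Hz.
|f − 312.3| = 4.9, so f = 312.3 ± 4.9.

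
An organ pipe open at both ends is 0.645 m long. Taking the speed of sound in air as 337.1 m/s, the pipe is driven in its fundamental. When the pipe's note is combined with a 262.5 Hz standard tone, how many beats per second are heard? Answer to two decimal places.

Open pipe: f_n = n·v/(2L) = 1·337.1/(2·0.645) = 261.3178 Hz.
f_beat = |261.3178 − 262.5| = 1.18 Hz.

1.18 Hz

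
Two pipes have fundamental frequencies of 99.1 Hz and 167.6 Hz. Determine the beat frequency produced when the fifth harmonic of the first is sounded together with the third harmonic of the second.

7.3 Hz

Fifth harmonic of the first: 5·99.1 = 495.5 Hz.
Third harmonic of the second: 3·167.6 = 502.8 Hz.
f_beat = |495.5 − 502.8| = 7.3 Hz.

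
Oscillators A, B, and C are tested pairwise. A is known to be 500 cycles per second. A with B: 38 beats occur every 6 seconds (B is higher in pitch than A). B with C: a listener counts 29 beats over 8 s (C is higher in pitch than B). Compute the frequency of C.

A–B: Beat frequency = 38/6 = 6.3333 Hz.
B is above A, so f_B = 500 + 6.3333 = 506.3333 Hz.
B–C: Beat frequency = 29/8 = 3.625 Hz.
C is above B, so f_C = 506.3333 + 3.625 = 509.9583 Hz.

509.9583 Hz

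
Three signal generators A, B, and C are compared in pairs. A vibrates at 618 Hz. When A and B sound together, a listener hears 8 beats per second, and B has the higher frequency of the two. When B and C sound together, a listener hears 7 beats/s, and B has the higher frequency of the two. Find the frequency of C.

619 Hz

B is above A, so f_B = 618 + 8 = 626 Hz.
C is below B, so f_C = 626 − 7 = 619 Hz.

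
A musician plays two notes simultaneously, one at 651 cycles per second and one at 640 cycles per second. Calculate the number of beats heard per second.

11 Hz

Beats arise from superposition of two nearby frequencies; the beat rate is |f₁ − f₂|.
|651 − 640| = 11 Hz.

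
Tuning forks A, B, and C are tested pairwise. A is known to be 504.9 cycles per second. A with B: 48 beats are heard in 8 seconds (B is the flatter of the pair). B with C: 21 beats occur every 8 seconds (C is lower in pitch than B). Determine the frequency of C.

A–B: Beat frequency = 48/8 = 6 Hz.
B is below A, so f_B = 504.9 − 6 = 498.9 Hz.
B–C: Beat frequency = 21/8 = 2.625 Hz.
C is below B, so f_C = 498.9 − 2.625 = 496.275 Hz.

496.275 Hz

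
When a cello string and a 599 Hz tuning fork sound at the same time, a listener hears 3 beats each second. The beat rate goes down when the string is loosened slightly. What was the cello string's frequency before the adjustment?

|f − 599| = 3, so the cello string was at either 596 Hz or 602 Hz.
Reducing tension lowers a string's frequency; the adjustment lowers the cello string's frequency.
The beat rate fell, so the adjustment moved the cello string toward 599 Hz — it must have started above the reference.

602 Hz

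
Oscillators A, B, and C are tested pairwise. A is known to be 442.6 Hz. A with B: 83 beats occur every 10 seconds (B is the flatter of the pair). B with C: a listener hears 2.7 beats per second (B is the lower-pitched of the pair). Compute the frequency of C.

437 Hz

A–B: Beat frequency = 83/10 = 8.3 Hz.
B is below A, so f_B = 442.6 − 8.3 = 434.3 Hz.
C is above B, so f_C = 434.3 + 2.7 = 437 Hz.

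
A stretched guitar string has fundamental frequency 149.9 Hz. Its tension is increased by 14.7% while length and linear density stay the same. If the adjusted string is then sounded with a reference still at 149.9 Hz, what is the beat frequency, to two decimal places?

10.64 Hz

For a string, f ∝ √T, so the new frequency is 149.9·√1.147 = 160.5400 Hz.
f_beat = |160.5400 − 149.9| = 10.64 Hz.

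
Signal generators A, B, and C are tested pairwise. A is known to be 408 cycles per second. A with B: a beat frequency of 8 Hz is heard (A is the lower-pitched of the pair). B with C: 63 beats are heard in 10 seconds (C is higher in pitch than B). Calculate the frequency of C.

B is above A, so f_B = 408 + 8 = 416 Hz.
B–C: Beat frequency = 63/10 = 6.3 Hz.
C is above B, so f_C = 416 + 6.3 = 422.3 Hz.

422.3 Hz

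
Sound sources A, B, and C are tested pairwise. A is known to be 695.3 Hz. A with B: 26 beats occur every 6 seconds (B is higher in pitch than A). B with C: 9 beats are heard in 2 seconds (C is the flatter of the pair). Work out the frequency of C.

695.1333 Hz

A–B: Beat frequency = 26/6 = 4.3333 Hz.
B is above A, so f_B = 695.3 + 4.3333 = 699.6333 Hz.
B–C: Beat frequency = 9/2 = 4.5 Hz.
C is below B, so f_C = 699.6333 − 4.5 = 695.1333 Hz.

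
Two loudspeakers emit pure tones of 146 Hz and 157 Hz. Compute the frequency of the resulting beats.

Beats arise from superposition of two nearby frequencies; the beat rate is |f₁ − f₂|.
|146 − 157| = 11 Hz.

11 Hz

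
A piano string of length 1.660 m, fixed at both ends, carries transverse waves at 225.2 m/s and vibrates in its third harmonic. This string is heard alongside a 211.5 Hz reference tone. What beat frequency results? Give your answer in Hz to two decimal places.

8.01 Hz

For a string fixed at both ends, f_n = n·v/(2L) = 3·225.2/(2·1.660) = 203.4940 Hz.
f_beat = |203.4940 − 211.5| = 8.01 Hz.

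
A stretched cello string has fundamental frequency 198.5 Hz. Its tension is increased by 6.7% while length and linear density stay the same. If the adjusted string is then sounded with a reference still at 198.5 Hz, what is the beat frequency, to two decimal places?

6.54 Hz

For a string, f ∝ √T, so the new frequency is 198.5·√1.067 = 205.0419 Hz.
f_beat = |205.0419 − 198.5| = 6.54 Hz.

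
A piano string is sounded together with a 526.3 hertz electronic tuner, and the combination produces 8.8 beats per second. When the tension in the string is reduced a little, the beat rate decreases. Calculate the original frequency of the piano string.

535.1 Hz

|f − 526.3| = 8.8, so the piano string was at either 517.5 Hz or 535.1 Hz.
Lower tension means lower frequency; the adjustment lowers the piano string's frequency.
The beat rate fell, so the adjustment moved the piano string toward 526.3 Hz — it must have started above the reference.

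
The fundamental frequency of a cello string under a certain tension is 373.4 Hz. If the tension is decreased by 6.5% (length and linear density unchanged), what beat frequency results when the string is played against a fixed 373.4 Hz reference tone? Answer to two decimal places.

For a string, f ∝ √T, so the new frequency is 373.4·√0.935 = 361.0606 Hz.
f_beat = |361.0606 − 373.4| = 12.34 Hz.

12.34 Hz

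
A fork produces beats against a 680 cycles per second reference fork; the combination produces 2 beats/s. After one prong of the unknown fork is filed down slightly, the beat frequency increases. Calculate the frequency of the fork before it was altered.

682 Hz

|f − 680| = 2, so the fork was at either 678 Hz or 682 Hz.
Filing a prong removes mass and raises the fork's frequency; the adjustment raises the fork's frequency.
The beat rate rose, so the adjustment moved the fork further from 680 Hz — it was already above the reference.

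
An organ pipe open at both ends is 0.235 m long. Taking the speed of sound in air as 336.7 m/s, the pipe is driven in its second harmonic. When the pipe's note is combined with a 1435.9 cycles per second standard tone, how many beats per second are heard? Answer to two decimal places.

Open pipe: f_n = n·v/(2L) = 2·336.7/(2·0.235) = 1432.7660 Hz.
f_beat = |1432.7660 − 1435.9| = 3.13 Hz.

3.13 Hz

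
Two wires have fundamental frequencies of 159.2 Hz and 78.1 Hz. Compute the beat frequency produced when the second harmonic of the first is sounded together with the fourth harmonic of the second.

6.0 Hz

Second harmonic of the first: 2·159.2 = 318.4 Hz.
Fourth harmonic of the second: 4·78.1 = 312.4 Hz.
f_beat = |318.4 − 312.4| = 6.0 Hz.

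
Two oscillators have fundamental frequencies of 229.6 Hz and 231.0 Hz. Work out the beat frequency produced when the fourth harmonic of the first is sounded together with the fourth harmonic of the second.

Fourth harmonic of the first: 4·229.6 = 918.4 Hz.
Fourth harmonic of the second: 4·231.0 = 924.0 Hz.
f_beat = |918.4 − 924.0| = 5.6 Hz.

5.6 Hz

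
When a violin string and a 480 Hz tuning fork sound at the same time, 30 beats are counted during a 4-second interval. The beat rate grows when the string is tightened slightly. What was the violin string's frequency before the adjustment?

Beat frequency = 30/4 = 7.5 Hz.
|f − 480| = 7.5, so the violin string was at either 472.5 Hz or 487.5 Hz.
Increasing tension raises a string's frequency; the adjustment raises the violin string's frequency.
The beat rate rose, so the adjustment moved the violin string further from 480 Hz — it was already above the reference.

487.5 Hz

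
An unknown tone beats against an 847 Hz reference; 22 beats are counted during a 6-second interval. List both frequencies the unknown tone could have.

Beat frequency = 22/6 = 3.6667 Hz.
|f − 847| = 3.6667, so f = 847 ± 3.6667.

843.3333 Hz or 850.6667 Hz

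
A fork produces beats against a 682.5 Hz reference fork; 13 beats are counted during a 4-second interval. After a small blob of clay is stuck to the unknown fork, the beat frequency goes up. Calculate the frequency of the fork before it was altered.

679.25 Hz

Beat frequency = 13/4 = 3.25 Hz.
|f − 682.5| = 3.25, so the fork was at either 679.25 Hz or 685.75 Hz.
Adding mass to a fork lowers its frequency; the adjustment lowers the fork's frequency.
The beat rate rose, so the adjustment moved the fork further from 682.5 Hz — it was already below the reference.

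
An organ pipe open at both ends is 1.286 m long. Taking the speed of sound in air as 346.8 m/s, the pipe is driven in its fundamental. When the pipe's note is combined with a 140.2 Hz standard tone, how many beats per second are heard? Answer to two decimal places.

5.36 Hz

Open pipe: f_n = n·v/(2L) = 1·346.8/(2·1.286) = 134.8367 Hz.
f_beat = |134.8367 − 140.2| = 5.36 Hz.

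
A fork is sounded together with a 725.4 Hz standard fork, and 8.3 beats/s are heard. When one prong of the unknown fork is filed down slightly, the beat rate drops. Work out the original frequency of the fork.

|f − 725.4| = 8.3, so the fork was at either 717.1 Hz or 733.7 Hz.
Filing a prong removes mass and raises the fork's frequency; the adjustment raises the fork's frequency.
The beat rate fell, so the adjustment moved the fork toward 725.4 Hz — it must have started below the reference.

717.1 Hz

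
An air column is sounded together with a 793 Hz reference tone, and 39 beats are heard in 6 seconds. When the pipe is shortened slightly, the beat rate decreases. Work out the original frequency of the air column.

786.5 Hz

Beat frequency = 39/6 = 6.5 Hz.
|f − 793| = 6.5, so the air column was at either 786.5 Hz or 799.5 Hz.
A shorter pipe has a higher fundamental; the adjustment raises the air column's frequency.
The beat rate fell, so the adjustment moved the air column toward 793 Hz — it must have started below the reference.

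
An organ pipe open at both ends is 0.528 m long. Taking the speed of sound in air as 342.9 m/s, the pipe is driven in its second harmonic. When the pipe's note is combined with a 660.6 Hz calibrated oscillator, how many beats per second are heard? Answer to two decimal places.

11.17 Hz

Open pipe: f_n = n·v/(2L) = 2·342.9/(2·0.528) = 649.4318 Hz.
f_beat = |649.4318 − 660.6| = 11.17 Hz.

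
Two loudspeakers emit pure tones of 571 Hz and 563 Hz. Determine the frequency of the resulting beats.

f_beat = |f₁ − f₂|.
|571 − 563| = 8 Hz.

8 Hz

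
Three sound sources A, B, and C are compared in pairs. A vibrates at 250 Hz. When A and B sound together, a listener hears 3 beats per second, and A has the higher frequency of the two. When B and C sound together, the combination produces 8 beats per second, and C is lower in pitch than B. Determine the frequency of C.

239 Hz

B is below A, so f_B = 250 − 3 = 247 Hz.
C is below B, so f_C = 247 − 8 = 239 Hz.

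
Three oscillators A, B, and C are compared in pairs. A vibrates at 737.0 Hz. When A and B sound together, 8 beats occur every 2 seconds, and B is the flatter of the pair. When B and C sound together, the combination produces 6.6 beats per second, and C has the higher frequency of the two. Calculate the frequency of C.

A–B: Beat frequency = 8/2 = 4 Hz.
B is below A, so f_B = 737.0 − 4 = 733 Hz.
C is above B, so f_C = 733 + 6.6 = 739.6 Hz.

739.6 Hz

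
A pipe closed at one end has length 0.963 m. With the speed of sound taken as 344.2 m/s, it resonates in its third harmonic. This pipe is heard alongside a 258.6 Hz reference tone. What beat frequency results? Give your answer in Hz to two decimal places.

Closed pipe (odd harmonics): f_n = n·v/(4L) = 3·344.2/(4·0.963) = 268.0685 Hz.
f_beat = |268.0685 − 258.6| = 9.47 Hz.

9.47 Hz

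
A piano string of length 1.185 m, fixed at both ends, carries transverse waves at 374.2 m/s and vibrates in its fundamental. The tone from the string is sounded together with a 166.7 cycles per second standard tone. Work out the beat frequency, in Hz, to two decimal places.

For a string fixed at both ends, f_n = n·v/(2L) = 1·374.2/(2·1.185) = 157.8903 Hz.
f_beat = |157.8903 − 166.7| = 8.81 Hz.

8.81 Hz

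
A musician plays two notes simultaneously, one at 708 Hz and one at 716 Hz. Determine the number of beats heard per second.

Beats arise from superposition of two nearby frequencies; the beat rate is |f₁ − f₂|.
|708 − 716| = 8 Hz.

8 Hz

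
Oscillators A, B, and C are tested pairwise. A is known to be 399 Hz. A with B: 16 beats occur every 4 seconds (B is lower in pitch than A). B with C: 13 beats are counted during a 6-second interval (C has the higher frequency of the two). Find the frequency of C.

A–B: Beat frequency = 16/4 = 4 Hz.
B is below A, so f_B = 399 − 4 = 395 Hz.
B–C: Beat frequency = 13/6 = 2.1667 Hz.
C is above B, so f_C = 395 + 2.1667 = 397.1667 Hz.

397.1667 Hz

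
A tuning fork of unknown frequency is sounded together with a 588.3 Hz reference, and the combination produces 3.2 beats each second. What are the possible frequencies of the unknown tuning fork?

585.1 Hz or 591.5 Hz

|f − 588.3| = 3.2, so f = 588.3 ± 3.2.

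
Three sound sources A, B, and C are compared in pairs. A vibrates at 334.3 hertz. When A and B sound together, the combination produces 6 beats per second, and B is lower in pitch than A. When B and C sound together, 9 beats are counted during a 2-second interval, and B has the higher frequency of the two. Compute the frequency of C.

323.8 Hz

B is below A, so f_B = 334.3 − 6 = 328.3 Hz.
B–C: Beat frequency = 9/2 = 4.5 Hz.
C is below B, so f_C = 328.3 − 4.5 = 323.8 Hz.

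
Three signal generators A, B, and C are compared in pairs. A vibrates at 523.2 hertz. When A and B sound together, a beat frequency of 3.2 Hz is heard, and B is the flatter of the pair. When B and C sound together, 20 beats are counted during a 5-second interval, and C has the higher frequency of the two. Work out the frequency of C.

B is below A, so f_B = 523.2 − 3.2 = 520 Hz.
B–C: Beat frequency = 20/5 = 4 Hz.
C is above B, so f_C = 520 + 4 = 524 Hz.

524 Hz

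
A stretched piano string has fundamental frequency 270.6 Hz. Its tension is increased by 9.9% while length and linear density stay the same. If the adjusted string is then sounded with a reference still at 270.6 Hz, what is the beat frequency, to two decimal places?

For a string, f ∝ √T, so the new frequency is 270.6·√1.099 = 283.6786 Hz.
f_beat = |283.6786 − 270.6| = 13.08 Hz.

13.08 Hz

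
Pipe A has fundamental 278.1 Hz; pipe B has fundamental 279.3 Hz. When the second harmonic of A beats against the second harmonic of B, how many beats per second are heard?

2.4 Hz

Second harmonic of the first: 2·278.1 = 556.2 Hz.
Second harmonic of the second: 2·279.3 = 558.6 Hz.
f_beat = |556.2 − 558.6| = 2.4 Hz.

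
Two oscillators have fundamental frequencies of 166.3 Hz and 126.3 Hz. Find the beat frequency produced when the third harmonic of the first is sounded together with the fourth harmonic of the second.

Third harmonic of the first: 3·166.3 = 498.9 Hz.
Fourth harmonic of the second: 4·126.3 = 505.2 Hz.
f_beat = |498.9 − 505.2| = 6.3 Hz.

6.3 Hz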